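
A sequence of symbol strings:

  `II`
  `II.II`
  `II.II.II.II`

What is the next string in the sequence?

Each string is two copies of the previous one joined by '.'.
One more doubling of II.II.II.II gives the answer.

II.II.II.II.II.II.II.II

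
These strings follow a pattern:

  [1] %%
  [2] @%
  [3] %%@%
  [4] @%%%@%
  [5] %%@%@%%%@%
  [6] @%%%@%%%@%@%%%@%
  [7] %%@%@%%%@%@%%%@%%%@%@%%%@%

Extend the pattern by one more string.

From term 3 onward, concatenate the second-to-last term with the last: %%·@% = %%@%, @%·%%@% = @%%%@%, …
The next term joins @%%%@%%%@%@%%%@% and %%@%@%%%@%@%%%@%%%@%@%%%@%.

@%%%@%%%@%@%%%@%%%@%@%%%@%@%%%@%%%@%@%%%@%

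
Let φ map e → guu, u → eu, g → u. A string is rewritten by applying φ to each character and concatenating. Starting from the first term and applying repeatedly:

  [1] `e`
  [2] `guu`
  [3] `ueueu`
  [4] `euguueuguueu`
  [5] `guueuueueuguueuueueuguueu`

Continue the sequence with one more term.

Rewriting the 25 symbols of guueuueueuguueuueueuguueu one by one yields u eu eu guu eu eu guu eu guu eu u eu eu guu eu eu guu eu guu eu u eu eu guu eu; concatenated:

ueueuguueueuguueuguueuueueuguueueuguueuguueuueueuguueu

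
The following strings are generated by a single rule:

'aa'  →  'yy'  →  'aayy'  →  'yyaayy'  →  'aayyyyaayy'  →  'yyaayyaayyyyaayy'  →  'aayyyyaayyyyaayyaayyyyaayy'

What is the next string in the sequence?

yyaayyaayyyyaayyaayyyyaayyyyaayyaayyyyaayy

Each term (from the third on) is the two preceding terms concatenated in order: term 3 = aa·yy = aayy.
Continuing: yyaayyaayyyyaayy · aayyyyaayyyyaayyaayyyyaayy gives term 8.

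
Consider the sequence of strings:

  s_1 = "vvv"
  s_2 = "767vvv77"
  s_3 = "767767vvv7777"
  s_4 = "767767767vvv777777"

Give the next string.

Each term wraps the previous one in 767 on the left and 77 on the right.
Applying this once more to 767767767vvv777777:

767767767767vvv77777777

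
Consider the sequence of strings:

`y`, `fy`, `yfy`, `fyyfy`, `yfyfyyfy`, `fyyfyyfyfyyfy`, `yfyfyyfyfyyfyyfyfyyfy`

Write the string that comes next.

From term 3 onward, concatenate the second-to-last term with the last: y·fy = yfy, fy·yfy = fyyfy, …
Continuing: fyyfyyfyfyyfy · yfyfyyfyfyyfyyfyfyyfy gives term 8.

fyyfyyfyfyyfyyfyfyyfyfyyfyyfyfyyfy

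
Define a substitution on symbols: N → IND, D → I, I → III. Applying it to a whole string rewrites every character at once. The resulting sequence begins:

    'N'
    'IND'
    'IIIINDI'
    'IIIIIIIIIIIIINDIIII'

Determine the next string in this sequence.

Rewriting the 19 symbols of IIIIIIIIIIIIINDIIII one by one yields III III III III III III III III III III III III III IND I III III III III; concatenated:

IIIIIIIIIIIIIIIIIIIIIIIIIIIIIIIIIIIIIIIINDIIIIIIIIIIIII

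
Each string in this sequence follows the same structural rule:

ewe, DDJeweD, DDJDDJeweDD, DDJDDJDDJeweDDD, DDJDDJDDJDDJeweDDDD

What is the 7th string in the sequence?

s(k+1) = DDJ·s(k)·D, so each term gains DDJ as a prefix and D as a suffix.
From DDJDDJDDJDDJeweDDDD, 2 further steps: DDJDDJDDJDDJeweDDDD → DDJDDJDDJDDJDDJeweDDDDD → (answer).

DDJDDJDDJDDJDDJDDJeweDDDDDD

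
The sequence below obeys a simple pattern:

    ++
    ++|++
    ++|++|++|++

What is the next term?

++|++|++|++|++|++|++|++

s(k+1) = s(k)·|·s(k) — each term doubles the last with '|' between the halves.
One more doubling of ++|++|++|++ gives the answer.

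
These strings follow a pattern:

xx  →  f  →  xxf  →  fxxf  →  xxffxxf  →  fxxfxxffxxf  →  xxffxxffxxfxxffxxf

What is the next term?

fxxfxxffxxfxxffxxffxxfxxffxxf

This is a Fibonacci-style word recurrence s(k) = s(k−2)·s(k−1): e.g. xx·f = xxf.
The next term joins fxxfxxffxxf and xxffxxffxxfxxffxxf.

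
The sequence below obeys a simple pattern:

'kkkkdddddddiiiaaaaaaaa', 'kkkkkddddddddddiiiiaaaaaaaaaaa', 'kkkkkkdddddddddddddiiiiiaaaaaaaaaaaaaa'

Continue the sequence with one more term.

kkkkkkkddddddddddddddddiiiiiiaaaaaaaaaaaaaaaaa

Term n consists of n+2 k's, followed by 3n+1 d's, followed by n+1 i's, followed by 3n+2 a's, where the shown terms are n = 2, 3, 4.
Setting n = 5 gives 7, 16, 6, 17 characters in each block.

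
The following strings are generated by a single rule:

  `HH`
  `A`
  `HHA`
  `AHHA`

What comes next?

HHAAHHA

Each term (from the third on) is the two preceding terms concatenated in order: term 3 = HH·A = HHA.
The next term joins HHA and AHHA.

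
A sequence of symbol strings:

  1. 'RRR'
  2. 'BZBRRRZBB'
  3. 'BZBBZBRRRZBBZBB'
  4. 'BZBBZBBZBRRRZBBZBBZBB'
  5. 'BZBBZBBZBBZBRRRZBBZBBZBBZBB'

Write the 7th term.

Every step adds BZB to the front and ZBB to the end of the previous string.
From BZBBZBBZBBZBRRRZBBZBBZBBZBB, 2 further steps: BZBBZBBZBBZBRRRZBBZBBZBBZBB → BZBBZBBZBBZBBZBRRRZBBZBBZBBZBBZBB → (answer).

BZBBZBBZBBZBBZBBZBRRRZBBZBBZBBZBBZBBZBB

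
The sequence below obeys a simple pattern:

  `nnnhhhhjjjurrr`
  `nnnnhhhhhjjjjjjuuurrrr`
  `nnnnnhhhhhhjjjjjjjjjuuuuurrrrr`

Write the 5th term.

Term n consists of n+2 n's, followed by n+3 h's, followed by 3n j's, followed by 2n-1 u's, followed by n+2 r's (n = 1, 2, …).
At n = 5 the blocks have lengths 7, 8, 15, 9, 7.

nnnnnnnhhhhhhhhjjjjjjjjjjjjjjjuuuuuuuuurrrrrrr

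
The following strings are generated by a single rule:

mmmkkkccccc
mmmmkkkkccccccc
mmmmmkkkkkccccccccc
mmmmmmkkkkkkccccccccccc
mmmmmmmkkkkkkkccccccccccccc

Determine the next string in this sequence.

mmmmmmmmkkkkkkkkccccccccccccccc

The n-th term is n+1 m's then n+1 k's then 2n+1 c's, where the shown terms are n = 2, 3, 4, 5, 6.
For the next term, n = 7, so the run lengths are 8, 8, 15.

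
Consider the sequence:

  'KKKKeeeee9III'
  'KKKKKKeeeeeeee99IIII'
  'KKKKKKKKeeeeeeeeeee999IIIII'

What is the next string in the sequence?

The n-th term is 2n+2 K's then 3n+2 e's then n 9's then n+2 I's (n = 1, 2, …).
Setting n = 4 gives 10, 14, 4, 6 characters in each block.

KKKKKKKKKKeeeeeeeeeeeeee9999IIIIII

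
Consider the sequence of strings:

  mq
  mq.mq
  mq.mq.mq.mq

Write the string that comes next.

Every step duplicates the string with '.' between the halves.
So the next term is two copies of mq.mq.mq.mq with '.' between the halves.

mq.mq.mq.mq.mq.mq.mq.mq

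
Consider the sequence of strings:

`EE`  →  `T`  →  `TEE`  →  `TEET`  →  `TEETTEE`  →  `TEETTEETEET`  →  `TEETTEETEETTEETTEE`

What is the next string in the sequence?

TEETTEETEETTEETTEETEETTEETEET

From term 3 onward, concatenate the last term with the second-to-last: T·EE = TEE, TEE·T = TEET, …
So term 8 is TEETTEETEETTEETTEE·TEETTEETEET.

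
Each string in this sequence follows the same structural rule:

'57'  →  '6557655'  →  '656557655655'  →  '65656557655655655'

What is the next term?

Each term wraps the previous one in 65 on the left and 655 on the right.
Applying this once more to 65656557655655655:

6565656557655655655655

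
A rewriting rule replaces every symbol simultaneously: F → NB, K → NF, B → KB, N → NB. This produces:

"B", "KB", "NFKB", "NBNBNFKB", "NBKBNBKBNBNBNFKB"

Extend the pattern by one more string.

Applying the rule to each of the 16 symbols of NBKBNBKBNBNBNFKB gives the pieces NB KB NF KB NB KB NF KB NB KB NB KB NB NB NF KB, which concatenate to the answer.

NBKBNFKBNBKBNFKBNBKBNBKBNBNBNFKB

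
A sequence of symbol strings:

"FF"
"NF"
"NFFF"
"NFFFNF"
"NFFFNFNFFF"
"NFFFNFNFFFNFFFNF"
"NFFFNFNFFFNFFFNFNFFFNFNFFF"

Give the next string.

Each term (from the third on) is the previous term followed by the one before it: term 3 = NF·FF = NFFF.
So term 8 is NFFFNFNFFFNFFFNFNFFFNFNFFF·NFFFNFNFFFNFFFNF.

NFFFNFNFFFNFFFNFNFFFNFNFFFNFFFNFNFFFNFFFNF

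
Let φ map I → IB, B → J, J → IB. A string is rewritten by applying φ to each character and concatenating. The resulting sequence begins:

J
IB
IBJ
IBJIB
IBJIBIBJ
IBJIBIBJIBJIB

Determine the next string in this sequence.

IBJIBIBJIBJIBIBJIBIBJ

Replace each of the 13 characters of IBJIBIBJIBJIB in place — IB J IB IB J IB J IB IB J IB IB J — and concatenate.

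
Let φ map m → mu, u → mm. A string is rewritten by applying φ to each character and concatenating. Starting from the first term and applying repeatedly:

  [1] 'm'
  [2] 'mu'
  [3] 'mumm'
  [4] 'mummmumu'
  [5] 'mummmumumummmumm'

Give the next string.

mummmumumummmummmummmumumummmumu

Applying the rule to each of the 16 symbols of mummmumumummmumm gives the pieces mu mm mu mu mu mm mu mm mu mm mu mu mu mm mu mu, which concatenate to the answer.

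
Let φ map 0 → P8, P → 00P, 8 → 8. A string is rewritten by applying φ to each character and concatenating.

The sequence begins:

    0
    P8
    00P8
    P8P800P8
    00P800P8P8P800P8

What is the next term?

P8P800P8P8P800P800P800P8P8P800P8

Applying the rule to each of the 16 symbols of 00P800P8P8P800P8 gives the pieces P8 P8 00P 8 P8 P8 00P 8 00P 8 00P 8 P8 P8 00P 8, which concatenate to the answer.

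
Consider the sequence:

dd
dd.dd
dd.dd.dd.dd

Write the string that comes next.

s(k+1) = s(k)·.·s(k) — each term doubles the last with '.' between the halves.
Doubling dd.dd.dd.dd with '.' between the halves:

dd.dd.dd.dd.dd.dd.dd.dd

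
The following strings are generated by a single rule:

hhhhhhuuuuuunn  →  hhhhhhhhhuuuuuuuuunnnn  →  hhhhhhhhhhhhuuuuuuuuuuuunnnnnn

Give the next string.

Reading off run lengths: h runs 6, 9, 12; u runs 6, 9, 12; n runs 2, 4, 6 — each is linear in n, where the shown terms are n = 2, 3, 4.
Setting n = 5 gives 15, 15, 8 characters in each block.

hhhhhhhhhhhhhhhuuuuuuuuuuuuuuunnnnnnnn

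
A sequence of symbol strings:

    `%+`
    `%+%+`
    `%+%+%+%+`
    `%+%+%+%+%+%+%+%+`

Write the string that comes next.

s(k+1) = s(k)·s(k) — each term doubles the last.
One more doubling of %+%+%+%+%+%+%+%+ gives the answer.

%+%+%+%+%+%+%+%+%+%+%+%+%+%+%+%+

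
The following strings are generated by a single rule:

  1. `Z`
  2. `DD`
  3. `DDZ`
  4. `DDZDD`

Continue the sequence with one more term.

This is a Fibonacci-style word recurrence s(k) = s(k−1)·s(k−2): e.g. DD·Z = DDZ.
Continuing: DDZDD · DDZ gives term 5.

DDZDDDDZ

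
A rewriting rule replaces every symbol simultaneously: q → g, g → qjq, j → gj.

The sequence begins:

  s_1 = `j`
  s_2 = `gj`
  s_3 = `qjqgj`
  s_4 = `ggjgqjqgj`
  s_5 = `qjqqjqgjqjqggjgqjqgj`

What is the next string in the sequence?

Rewriting the 20 symbols of qjqqjqgjqjqggjgqjqgj one by one yields g gj g g gj g qjq gj g gj g qjq qjq gj qjq g gj g qjq gj; concatenated:

ggjgggjgqjqgjggjgqjqqjqgjqjqggjgqjqgj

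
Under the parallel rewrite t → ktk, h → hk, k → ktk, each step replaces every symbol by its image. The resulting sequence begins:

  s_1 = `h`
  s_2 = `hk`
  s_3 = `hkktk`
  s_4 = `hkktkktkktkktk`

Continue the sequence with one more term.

hkktkktkktkktkktkktkktkktkktkktkktkktkktk

Replace each of the 14 characters of hkktkktkktkktk in place — hk ktk ktk ktk ktk ktk ktk ktk ktk ktk ktk ktk ktk ktk — and concatenate.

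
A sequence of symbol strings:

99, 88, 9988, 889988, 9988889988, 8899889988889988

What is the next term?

Each term (from the third on) is the two preceding terms concatenated in order: term 3 = 99·88 = 9988.
The next term joins 9988889988 and 8899889988889988.

99888899888899889988889988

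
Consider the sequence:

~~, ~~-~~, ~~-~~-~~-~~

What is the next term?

Every step duplicates the string with '-' between the halves.
So the next term is two copies of ~~-~~-~~-~~ with '-' between the halves.

~~-~~-~~-~~-~~-~~-~~-~~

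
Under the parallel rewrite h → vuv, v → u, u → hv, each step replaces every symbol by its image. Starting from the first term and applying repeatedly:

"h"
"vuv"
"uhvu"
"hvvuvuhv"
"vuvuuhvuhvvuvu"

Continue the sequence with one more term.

Rewriting the 14 symbols of vuvuuhvuhvvuvu one by one yields u hv u hv hv vuv u hv vuv u u hv u hv; concatenated:

uhvuhvhvvuvuhvvuvuuhvuhv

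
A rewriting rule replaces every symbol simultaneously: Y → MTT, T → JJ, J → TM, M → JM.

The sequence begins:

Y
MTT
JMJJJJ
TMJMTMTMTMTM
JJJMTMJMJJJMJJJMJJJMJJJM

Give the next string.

Rewriting the 24 symbols of JJJMTMJMJJJMJJJMJJJMJJJM one by one yields TM TM TM JM JJ JM TM JM TM TM TM JM TM TM TM JM TM TM TM JM TM TM TM JM; concatenated:

TMTMTMJMJJJMTMJMTMTMTMJMTMTMTMJMTMTMTMJMTMTMTMJM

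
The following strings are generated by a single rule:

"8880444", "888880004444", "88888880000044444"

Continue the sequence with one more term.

8888888880000000444444

Reading off run lengths: 8 runs 3, 5, 7; 0 runs 1, 3, 5; 4 runs 3, 4, 5 — each is linear in n (n = 1, 2, …).
Setting n = 4 gives 9, 7, 6 characters in each block.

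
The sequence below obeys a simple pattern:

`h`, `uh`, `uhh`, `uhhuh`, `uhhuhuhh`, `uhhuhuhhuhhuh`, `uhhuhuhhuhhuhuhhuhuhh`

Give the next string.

uhhuhuhhuhhuhuhhuhuhhuhhuhuhhuhhuh

This is a Fibonacci-style word recurrence s(k) = s(k−1)·s(k−2): e.g. uh·h = uhh.
Continuing: uhhuhuhhuhhuhuhhuhuhh · uhhuhuhhuhhuh gives term 8.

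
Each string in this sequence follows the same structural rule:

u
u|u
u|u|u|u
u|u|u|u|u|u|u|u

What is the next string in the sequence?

u|u|u|u|u|u|u|u|u|u|u|u|u|u|u|u

s(k+1) = s(k)·|·s(k) — each term doubles the last with '|' between the halves.
One more doubling of u|u|u|u|u|u|u|u gives the answer.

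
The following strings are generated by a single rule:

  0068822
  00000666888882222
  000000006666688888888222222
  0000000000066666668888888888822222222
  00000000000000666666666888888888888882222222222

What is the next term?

000000000000000006666666666688888888888888888222222222222

Term n consists of 3n-1 0's, followed by 2n-1 6's, followed by 3n-1 8's, followed by 2n 2's (n = 1, 2, …).
For the next term, n = 6, so the run lengths are 17, 11, 17, 12.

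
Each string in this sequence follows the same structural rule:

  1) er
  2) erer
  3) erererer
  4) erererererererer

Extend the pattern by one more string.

Each string is two copies of the previous one concatenated.
One more doubling of erererererererer gives the answer.

erererererererererererererererer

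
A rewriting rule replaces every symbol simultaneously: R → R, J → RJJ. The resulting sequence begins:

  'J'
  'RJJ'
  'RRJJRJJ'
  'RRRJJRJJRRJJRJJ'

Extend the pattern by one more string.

φ(RRRJJRJJRRJJRJJ) expands symbol-by-symbol to R R R RJJ RJJ R RJJ RJJ R R RJJ RJJ R RJJ RJJ; joining the 15 pieces gives the next term.

RRRRJJRJJRRJJRJJRRRJJRJJRRJJRJJ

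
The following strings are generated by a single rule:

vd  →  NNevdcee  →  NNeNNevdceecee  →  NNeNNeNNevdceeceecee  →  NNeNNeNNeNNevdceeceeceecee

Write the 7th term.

s(k+1) = NNe·s(k)·cee, so each term gains NNe as a prefix and cee as a suffix.
From NNeNNeNNeNNevdceeceeceecee, 2 further steps: NNeNNeNNeNNevdceeceeceecee → NNeNNeNNeNNeNNevdceeceeceeceecee → (answer).

NNeNNeNNeNNeNNeNNevdceeceeceeceeceecee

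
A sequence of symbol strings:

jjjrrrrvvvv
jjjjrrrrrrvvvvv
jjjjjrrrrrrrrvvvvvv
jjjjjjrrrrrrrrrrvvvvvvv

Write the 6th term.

jjjjjjjjrrrrrrrrrrrrrrvvvvvvvvv

The n-th term is n+1 j's then 2n r's then n+2 v's, where the shown terms are n = 2, 3, 4, 5.
For term 6, n = 7, so the run lengths are 8, 14, 9.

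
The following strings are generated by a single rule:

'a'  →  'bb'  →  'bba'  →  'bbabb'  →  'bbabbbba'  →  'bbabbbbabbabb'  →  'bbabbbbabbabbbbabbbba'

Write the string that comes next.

From term 3 onward, concatenate the last term with the second-to-last: bb·a = bba, bba·bb = bbabb, …
So term 8 is bbabbbbabbabbbbabbbba·bbabbbbabbabb.

bbabbbbabbabbbbabbbbabbabbbbabbabb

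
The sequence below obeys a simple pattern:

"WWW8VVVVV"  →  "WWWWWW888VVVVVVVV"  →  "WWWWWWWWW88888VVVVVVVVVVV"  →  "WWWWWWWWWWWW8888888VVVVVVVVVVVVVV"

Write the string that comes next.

WWWWWWWWWWWWWWW888888888VVVVVVVVVVVVVVVVV

The n-th term is 3n W's then 2n-1 8's then 3n+2 V's (n = 1, 2, …).
Setting n = 5 gives 15, 9, 17 characters in each block.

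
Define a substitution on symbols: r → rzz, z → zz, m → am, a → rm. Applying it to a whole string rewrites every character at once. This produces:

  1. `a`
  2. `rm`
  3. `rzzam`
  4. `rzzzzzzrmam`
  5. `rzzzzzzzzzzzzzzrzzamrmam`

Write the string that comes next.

rzzzzzzzzzzzzzzzzzzzzzzzzzzzzzzrzzzzzzrmamrzzamrmam

Applying the rule to each of the 24 symbols of rzzzzzzzzzzzzzzrzzamrmam gives the pieces rzz zz zz zz zz zz zz zz zz zz zz zz zz zz zz rzz zz zz rm am rzz am rm am, which concatenate to the answer.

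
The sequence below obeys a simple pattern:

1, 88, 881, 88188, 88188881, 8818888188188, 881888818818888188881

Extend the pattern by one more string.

8818888188188881888818818888188188

Each term (from the third on) is the previous term followed by the one before it: term 3 = 88·1 = 881.
The next term joins 881888818818888188881 and 8818888188188.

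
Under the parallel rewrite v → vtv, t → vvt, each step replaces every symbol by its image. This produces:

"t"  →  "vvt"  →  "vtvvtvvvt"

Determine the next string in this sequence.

Expanding vtvvtvvvt: v→vtv, t→vvt, v→vtv, v→vtv, t→vvt, v→vtv, v→vtv, v→vtv, t→vvt. Concatenated: vtv vvt vtv vtv vvt vtv vtv vtv vvt.

vtvvvtvtvvtvvvtvtvvtvvtvvvt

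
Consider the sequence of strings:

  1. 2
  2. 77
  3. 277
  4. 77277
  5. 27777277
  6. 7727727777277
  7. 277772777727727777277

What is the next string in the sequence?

7727727777277277772777727727777277

Each term (from the third on) is the two preceding terms concatenated in order: term 3 = 2·77 = 277.
The next term joins 7727727777277 and 277772777727727777277.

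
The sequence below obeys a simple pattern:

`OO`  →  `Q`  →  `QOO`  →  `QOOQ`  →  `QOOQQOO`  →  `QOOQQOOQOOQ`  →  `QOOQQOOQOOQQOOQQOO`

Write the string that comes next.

QOOQQOOQOOQQOOQQOOQOOQQOOQOOQ

From term 3 onward, concatenate the last term with the second-to-last: Q·OO = QOO, QOO·Q = QOOQ, …
Continuing: QOOQQOOQOOQQOOQQOO · QOOQQOOQOOQ gives term 8.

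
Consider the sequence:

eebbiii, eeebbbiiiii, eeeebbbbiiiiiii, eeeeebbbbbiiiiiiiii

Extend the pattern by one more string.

eeeeeebbbbbbiiiiiiiiiii

The n-th term is n e's then n b's then 2n-1 i's, where the shown terms are n = 2, 3, 4, 5.
Setting n = 6 gives 6, 6, 11 characters in each block.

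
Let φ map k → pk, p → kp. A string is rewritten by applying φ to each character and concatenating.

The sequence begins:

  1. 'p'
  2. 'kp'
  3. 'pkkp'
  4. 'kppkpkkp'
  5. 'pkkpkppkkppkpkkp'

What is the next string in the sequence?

kppkpkkppkkpkppkpkkpkppkkppkpkkp

Applying the rule to each of the 16 symbols of pkkpkppkkppkpkkp gives the pieces kp pk pk kp pk kp kp pk pk kp kp pk kp pk pk kp, which concatenate to the answer.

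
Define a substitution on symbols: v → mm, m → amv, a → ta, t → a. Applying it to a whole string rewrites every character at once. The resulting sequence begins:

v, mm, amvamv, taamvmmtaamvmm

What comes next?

Rewriting the 14 symbols of taamvmmtaamvmm one by one yields a ta ta amv mm amv amv a ta ta amv mm amv amv; concatenated:

atataamvmmamvamvatataamvmmamvamv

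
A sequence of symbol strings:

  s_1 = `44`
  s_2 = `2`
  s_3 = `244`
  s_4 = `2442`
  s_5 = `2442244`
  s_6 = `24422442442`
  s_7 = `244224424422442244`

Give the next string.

24422442442244224424422442442

From term 3 onward, concatenate the last term with the second-to-last: 2·44 = 244, 244·2 = 2442, …
Continuing: 244224424422442244 · 24422442442 gives term 8.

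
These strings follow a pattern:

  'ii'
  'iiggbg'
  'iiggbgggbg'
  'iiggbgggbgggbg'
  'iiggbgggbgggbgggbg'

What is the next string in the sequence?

Each term is the previous one with ggbg appended.
One more step from iiggbgggbgggbgggbg gives the answer.

iiggbgggbgggbgggbgggbg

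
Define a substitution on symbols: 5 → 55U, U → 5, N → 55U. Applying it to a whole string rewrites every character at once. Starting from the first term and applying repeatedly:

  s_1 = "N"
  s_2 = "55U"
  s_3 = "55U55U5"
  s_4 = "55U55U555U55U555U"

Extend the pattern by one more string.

Rewriting the 17 symbols of 55U55U555U55U555U one by one yields 55U 55U 5 55U 55U 5 55U 55U 55U 5 55U 55U 5 55U 55U 55U 5; concatenated:

55U55U555U55U555U55U55U555U55U555U55U55U5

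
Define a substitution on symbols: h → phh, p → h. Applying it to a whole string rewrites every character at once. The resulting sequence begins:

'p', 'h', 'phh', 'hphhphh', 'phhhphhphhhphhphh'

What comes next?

hphhphhphhhphhphhhphhphhphhhphhphhhphhphh

φ(phhhphhphhhphhphh) expands symbol-by-symbol to h phh phh phh h phh phh h phh phh phh h phh phh h phh phh; joining the 17 pieces gives the next term.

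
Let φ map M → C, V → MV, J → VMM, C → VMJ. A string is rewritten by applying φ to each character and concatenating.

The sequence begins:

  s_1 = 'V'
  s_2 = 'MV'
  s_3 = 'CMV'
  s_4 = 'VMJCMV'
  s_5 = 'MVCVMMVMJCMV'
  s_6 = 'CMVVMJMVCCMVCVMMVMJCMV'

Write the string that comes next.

Replace each of the 22 characters of CMVVMJMVCCMVCVMMVMJCMV in place — VMJ C MV MV C VMM C MV VMJ VMJ C MV VMJ MV C C MV C VMM VMJ C MV — and concatenate.

VMJCMVMVCVMMCMVVMJVMJCMVVMJMVCCMVCVMMVMJCMV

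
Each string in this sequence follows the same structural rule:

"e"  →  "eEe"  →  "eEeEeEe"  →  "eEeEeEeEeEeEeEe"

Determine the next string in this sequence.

Every step duplicates the string with 'E' between the halves.
One more doubling of eEeEeEeEeEeEeEe gives the answer.

eEeEeEeEeEeEeEeEeEeEeEeEeEeEeEe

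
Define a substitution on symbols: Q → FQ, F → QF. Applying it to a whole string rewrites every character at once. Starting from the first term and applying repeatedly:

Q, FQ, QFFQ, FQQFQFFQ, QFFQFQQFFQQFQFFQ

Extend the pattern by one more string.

Rewriting the 16 symbols of QFFQFQQFFQQFQFFQ one by one yields FQ QF QF FQ QF FQ FQ QF QF FQ FQ QF FQ QF QF FQ; concatenated:

FQQFQFFQQFFQFQQFQFFQFQQFFQQFQFFQ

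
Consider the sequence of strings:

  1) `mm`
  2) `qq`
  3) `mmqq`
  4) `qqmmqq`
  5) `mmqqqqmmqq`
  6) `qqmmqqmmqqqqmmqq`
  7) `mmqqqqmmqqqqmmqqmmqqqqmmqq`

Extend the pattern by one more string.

From term 3 onward, concatenate the second-to-last term with the last: mm·qq = mmqq, qq·mmqq = qqmmqq, …
The next term joins qqmmqqmmqqqqmmqq and mmqqqqmmqqqqmmqqmmqqqqmmqq.

qqmmqqmmqqqqmmqqmmqqqqmmqqqqmmqqmmqqqqmmqq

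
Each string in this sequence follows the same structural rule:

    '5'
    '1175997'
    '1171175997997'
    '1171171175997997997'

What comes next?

1171171171175997997997997

s(k+1) = 117·s(k)·997, so each term gains 117 as a prefix and 997 as a suffix.
So the next term is 117·1171171175997997997·997.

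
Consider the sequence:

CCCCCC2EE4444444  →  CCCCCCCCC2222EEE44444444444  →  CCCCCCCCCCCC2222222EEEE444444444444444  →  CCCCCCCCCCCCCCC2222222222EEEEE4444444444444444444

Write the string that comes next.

The n-th term is 3n+3 C's then 3n-2 2's then n+1 E's then 4n+3 4's (n = 1, 2, …).
Setting n = 5 gives 18, 13, 6, 23 characters in each block.

CCCCCCCCCCCCCCCCCC2222222222222EEEEEE44444444444444444444444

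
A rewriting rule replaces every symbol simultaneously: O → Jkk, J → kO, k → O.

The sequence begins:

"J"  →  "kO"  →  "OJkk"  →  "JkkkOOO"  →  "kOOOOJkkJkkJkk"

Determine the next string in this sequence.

OJkkJkkJkkJkkkOOOkOOOkOOO

Applying the rule to each of the 14 symbols of kOOOOJkkJkkJkk gives the pieces O Jkk Jkk Jkk Jkk kO O O kO O O kO O O, which concatenate to the answer.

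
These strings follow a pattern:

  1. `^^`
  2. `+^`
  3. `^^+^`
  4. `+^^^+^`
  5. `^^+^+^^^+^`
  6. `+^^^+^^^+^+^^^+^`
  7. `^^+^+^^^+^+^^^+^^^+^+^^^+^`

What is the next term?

From term 3 onward, concatenate the second-to-last term with the last: ^^·+^ = ^^+^, +^·^^+^ = +^^^+^, …
Continuing: +^^^+^^^+^+^^^+^ · ^^+^+^^^+^+^^^+^^^+^+^^^+^ gives term 8.

+^^^+^^^+^+^^^+^^^+^+^^^+^+^^^+^^^+^+^^^+^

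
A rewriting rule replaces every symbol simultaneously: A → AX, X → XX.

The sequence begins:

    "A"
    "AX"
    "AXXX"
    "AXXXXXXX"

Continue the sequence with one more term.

AXXXXXXXXXXXXXXX

Expanding AXXXXXXX: A→AX, X→XX, X→XX, X→XX, X→XX, X→XX, X→XX, X→XX. Concatenated: AX XX XX XX XX XX XX XX.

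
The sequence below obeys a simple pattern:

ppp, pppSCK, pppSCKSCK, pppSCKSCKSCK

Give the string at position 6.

Each term is the previous one with SCK appended.
From pppSCKSCKSCK, 2 further steps: pppSCKSCKSCK → pppSCKSCKSCKSCK → (answer).

pppSCKSCKSCKSCKSCK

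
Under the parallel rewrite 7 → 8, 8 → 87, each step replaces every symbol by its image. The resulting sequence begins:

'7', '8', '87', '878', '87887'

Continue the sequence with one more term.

Apply φ to 87887 symbol by symbol: 8→87, 7→8, 8→87, 8→87, 7→8; joined: 87 8 87 87 8.

87887878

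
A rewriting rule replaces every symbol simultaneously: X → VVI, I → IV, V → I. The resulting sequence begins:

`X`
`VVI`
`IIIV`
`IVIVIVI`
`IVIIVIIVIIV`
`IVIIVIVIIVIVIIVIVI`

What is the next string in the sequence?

φ(IVIIVIVIIVIVIIVIVI) expands symbol-by-symbol to IV I IV IV I IV I IV IV I IV I IV IV I IV I IV; joining the 18 pieces gives the next term.

IVIIVIVIIVIIVIVIIVIIVIVIIVIIV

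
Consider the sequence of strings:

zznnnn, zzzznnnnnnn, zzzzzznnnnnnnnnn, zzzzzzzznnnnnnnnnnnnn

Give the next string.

zzzzzzzzzznnnnnnnnnnnnnnnn

Each string has the form z^{2n} n^{3n+1} (n = 1, 2, …).
Setting n = 5 gives 10, 16 characters in each block.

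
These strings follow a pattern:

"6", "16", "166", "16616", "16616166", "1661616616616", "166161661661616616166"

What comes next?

Each term (from the third on) is the previous term followed by the one before it: term 3 = 16·6 = 166.
Continuing: 166161661661616616166 · 1661616616616 gives term 8.

1661616616616166161661661616616616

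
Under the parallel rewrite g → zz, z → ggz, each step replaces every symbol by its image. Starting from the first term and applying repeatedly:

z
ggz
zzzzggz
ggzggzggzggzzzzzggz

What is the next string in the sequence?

zzzzggzzzzzggzzzzzggzzzzzggzggzggzggzggzzzzzggz

Applying the rule to each of the 19 symbols of ggzggzggzggzzzzzggz gives the pieces zz zz ggz zz zz ggz zz zz ggz zz zz ggz ggz ggz ggz ggz zz zz ggz, which concatenate to the answer.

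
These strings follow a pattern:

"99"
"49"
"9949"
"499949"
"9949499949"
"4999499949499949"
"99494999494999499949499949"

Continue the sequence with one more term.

499949994949994999494999494999499949499949

From term 3 onward, concatenate the second-to-last term with the last: 99·49 = 9949, 49·9949 = 499949, …
So term 8 is 4999499949499949·99494999494999499949499949.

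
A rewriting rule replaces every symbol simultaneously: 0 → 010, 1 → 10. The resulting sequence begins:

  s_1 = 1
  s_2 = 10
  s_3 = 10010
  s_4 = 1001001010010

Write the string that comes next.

Rewriting the 13 symbols of 1001001010010 one by one yields 10 010 010 10 010 010 10 010 10 010 010 10 010; concatenated:

1001001010010010100101001001010010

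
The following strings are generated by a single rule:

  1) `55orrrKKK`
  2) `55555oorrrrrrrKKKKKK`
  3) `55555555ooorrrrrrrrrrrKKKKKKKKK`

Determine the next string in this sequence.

Reading off run lengths: 5 runs 2, 5, 8; o runs 1, 2, 3; r runs 3, 7, 11; K runs 3, 6, 9 — each is linear in n (n = 1, 2, …).
For the next term, n = 4, so the run lengths are 11, 4, 15, 12.

55555555555oooorrrrrrrrrrrrrrrKKKKKKKKKKKK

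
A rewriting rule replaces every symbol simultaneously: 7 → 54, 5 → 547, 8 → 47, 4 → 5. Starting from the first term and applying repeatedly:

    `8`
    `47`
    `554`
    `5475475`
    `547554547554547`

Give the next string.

54755454754755475545475475547554

φ(547554547554547) expands symbol-by-symbol to 547 5 54 547 547 5 547 5 54 547 547 5 547 5 54; joining the 15 pieces gives the next term.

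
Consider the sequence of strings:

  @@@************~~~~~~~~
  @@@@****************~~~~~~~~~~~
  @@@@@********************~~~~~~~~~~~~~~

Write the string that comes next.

@@@@@@************************~~~~~~~~~~~~~~~~~

Term n consists of n @'s, followed by 4n *'s, followed by 3n-1 ~'s, where the shown terms are n = 3, 4, 5.
At n = 6 the blocks have lengths 6, 24, 17.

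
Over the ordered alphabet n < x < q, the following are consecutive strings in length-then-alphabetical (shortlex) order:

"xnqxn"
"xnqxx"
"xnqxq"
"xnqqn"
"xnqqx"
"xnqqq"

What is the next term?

xxnnn

The successor of xnqqq increments the rightmost position that isn't already q and resets every position after it to n.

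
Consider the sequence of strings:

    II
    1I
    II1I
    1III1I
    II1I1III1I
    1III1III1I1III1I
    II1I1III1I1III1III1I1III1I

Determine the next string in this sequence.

Each term (from the third on) is the two preceding terms concatenated in order: term 3 = II·1I = II1I.
The next term joins 1III1III1I1III1I and II1I1III1I1III1III1I1III1I.

1III1III1I1III1III1I1III1I1III1III1I1III1I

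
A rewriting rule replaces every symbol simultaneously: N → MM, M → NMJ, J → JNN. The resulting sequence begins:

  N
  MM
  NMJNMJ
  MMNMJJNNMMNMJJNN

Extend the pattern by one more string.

Rewriting the 16 symbols of MMNMJJNNMMNMJJNN one by one yields NMJ NMJ MM NMJ JNN JNN MM MM NMJ NMJ MM NMJ JNN JNN MM MM; concatenated:

NMJNMJMMNMJJNNJNNMMMMNMJNMJMMNMJJNNJNNMMMM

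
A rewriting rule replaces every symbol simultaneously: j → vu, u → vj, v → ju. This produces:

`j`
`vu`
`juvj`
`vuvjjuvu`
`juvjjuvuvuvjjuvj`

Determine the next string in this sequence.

Replace each of the 16 characters of juvjjuvuvuvjjuvj in place — vu vj ju vu vu vj ju vj ju vj ju vu vu vj ju vu — and concatenate.

vuvjjuvuvuvjjuvjjuvjjuvuvuvjjuvu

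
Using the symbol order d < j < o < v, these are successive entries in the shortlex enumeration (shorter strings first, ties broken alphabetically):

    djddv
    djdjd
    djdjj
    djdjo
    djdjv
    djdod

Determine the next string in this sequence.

Find the rightmost character of djdod below v, bump it to the next letter, and reset everything to its right to d.

djdoj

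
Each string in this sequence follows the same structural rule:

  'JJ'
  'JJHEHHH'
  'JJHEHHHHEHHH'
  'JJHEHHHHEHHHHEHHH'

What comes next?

The strings grow by a fixed suffix HEHHH each time.
Applying this once more to JJHEHHHHEHHHHEHHH:

JJHEHHHHEHHHHEHHHHEHHH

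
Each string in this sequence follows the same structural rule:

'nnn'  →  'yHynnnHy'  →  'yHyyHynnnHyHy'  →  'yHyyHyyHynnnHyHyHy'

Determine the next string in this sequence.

yHyyHyyHyyHynnnHyHyHyHy

Each term wraps the previous one in yHy on the left and Hy on the right.
So the next term is yHy·yHyyHyyHynnnHyHyHy·Hy.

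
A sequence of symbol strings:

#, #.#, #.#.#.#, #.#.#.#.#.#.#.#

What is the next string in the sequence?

Every step duplicates the string with '.' between the halves.
Doubling #.#.#.#.#.#.#.# with '.' between the halves:

#.#.#.#.#.#.#.#.#.#.#.#.#.#.#.#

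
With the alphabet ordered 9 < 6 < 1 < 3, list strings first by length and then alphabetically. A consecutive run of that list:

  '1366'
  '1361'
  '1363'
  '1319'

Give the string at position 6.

1311

Continuing the enumeration 2 steps past 1319: 1319 → 1316 → (answer).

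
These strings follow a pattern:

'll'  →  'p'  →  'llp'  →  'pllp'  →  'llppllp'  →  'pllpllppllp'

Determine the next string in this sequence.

This is a Fibonacci-style word recurrence s(k) = s(k−2)·s(k−1): e.g. ll·p = llp.
So term 7 is llppllp·pllpllppllp.

llppllppllpllppllp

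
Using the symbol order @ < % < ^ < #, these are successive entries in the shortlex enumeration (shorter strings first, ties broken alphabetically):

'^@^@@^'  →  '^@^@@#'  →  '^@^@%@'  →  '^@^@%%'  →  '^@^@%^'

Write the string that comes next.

The successor of ^@^@%^ increments the rightmost position that isn't already # and resets every position after it to @.

^@^@%#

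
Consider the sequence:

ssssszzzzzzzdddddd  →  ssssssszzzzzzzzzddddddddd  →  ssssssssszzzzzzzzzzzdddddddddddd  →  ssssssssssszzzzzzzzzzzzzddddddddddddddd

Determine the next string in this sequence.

The n-th term is 2n+1 s's then 2n+3 z's then 3n d's, where the shown terms are n = 2, 3, 4, 5.
For the next term, n = 6, so the run lengths are 13, 15, 18.

ssssssssssssszzzzzzzzzzzzzzzdddddddddddddddddd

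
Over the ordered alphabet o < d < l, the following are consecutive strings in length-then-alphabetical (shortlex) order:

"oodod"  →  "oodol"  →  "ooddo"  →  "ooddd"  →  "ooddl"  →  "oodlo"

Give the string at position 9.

ooloo

Stepping forward 3 times from oodlo: oodlo → oodld → oodll, then the target.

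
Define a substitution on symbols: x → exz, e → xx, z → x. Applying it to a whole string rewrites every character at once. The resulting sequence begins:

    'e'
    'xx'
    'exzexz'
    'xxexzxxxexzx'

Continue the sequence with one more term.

Apply φ to xxexzxxxexzx symbol by symbol: x→exz, x→exz, e→xx, x→exz, z→x, x→exz, x→exz, x→exz, e→xx, x→exz, z→x, x→exz; joined: exz exz xx exz x exz exz exz xx exz x exz.

exzexzxxexzxexzexzexzxxexzxexz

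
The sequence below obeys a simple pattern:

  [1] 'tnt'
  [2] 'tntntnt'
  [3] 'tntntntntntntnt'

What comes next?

Each string is two copies of the previous one joined by 'n'.
Doubling tntntntntntntnt with 'n' between the halves:

tntntntntntntntntntntntntntntnt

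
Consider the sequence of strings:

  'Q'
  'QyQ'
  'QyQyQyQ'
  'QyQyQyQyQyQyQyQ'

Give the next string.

QyQyQyQyQyQyQyQyQyQyQyQyQyQyQyQ

Each string is two copies of the previous one joined by 'y'.
One more doubling of QyQyQyQyQyQyQyQ gives the answer.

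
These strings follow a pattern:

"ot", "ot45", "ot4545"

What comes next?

ot454545

The strings grow by a fixed suffix 45 each time.
So the next term is ot4545·45.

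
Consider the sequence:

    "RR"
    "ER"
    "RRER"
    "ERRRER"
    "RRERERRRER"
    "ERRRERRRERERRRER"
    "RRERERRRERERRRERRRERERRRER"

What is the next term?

Each term (from the third on) is the two preceding terms concatenated in order: term 3 = RR·ER = RRER.
So term 8 is ERRRERRRERERRRER·RRERERRRERERRRERRRERERRRER.

ERRRERRRERERRRERRRERERRRERERRRERRRERERRRER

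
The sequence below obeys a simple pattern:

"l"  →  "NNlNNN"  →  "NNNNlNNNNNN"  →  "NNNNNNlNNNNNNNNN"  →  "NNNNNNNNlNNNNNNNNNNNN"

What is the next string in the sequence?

Every step adds NN to the front and NNN to the end of the previous string.
Applying this once more to NNNNNNNNlNNNNNNNNNNNN:

NNNNNNNNNNlNNNNNNNNNNNNNNN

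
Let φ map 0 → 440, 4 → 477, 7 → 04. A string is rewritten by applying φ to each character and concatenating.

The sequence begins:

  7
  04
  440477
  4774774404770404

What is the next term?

477040447704044774774404770404440477440477

Replace each of the 16 characters of 4774774404770404 in place — 477 04 04 477 04 04 477 477 440 477 04 04 440 477 440 477 — and concatenate.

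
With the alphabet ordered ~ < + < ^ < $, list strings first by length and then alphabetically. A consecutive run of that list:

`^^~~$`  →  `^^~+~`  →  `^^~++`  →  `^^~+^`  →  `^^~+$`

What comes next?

^^~^~

Find the rightmost character of ^^~+$ below $, bump it to the next letter, and reset everything to its right to ~.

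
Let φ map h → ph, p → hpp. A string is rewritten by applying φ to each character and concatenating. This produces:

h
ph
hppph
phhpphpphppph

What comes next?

φ(phhpphpphppph) expands symbol-by-symbol to hpp ph ph hpp hpp ph hpp hpp ph hpp hpp hpp ph; joining the 13 pieces gives the next term.

hppphphhpphppphhpphppphhpphpphppph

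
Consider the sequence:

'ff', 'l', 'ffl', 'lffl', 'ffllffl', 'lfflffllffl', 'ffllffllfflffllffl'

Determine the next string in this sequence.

Each term (from the third on) is the two preceding terms concatenated in order: term 3 = ff·l = ffl.
The next term joins lfflffllffl and ffllffllfflffllffl.

lfflffllfflffllffllfflffllffl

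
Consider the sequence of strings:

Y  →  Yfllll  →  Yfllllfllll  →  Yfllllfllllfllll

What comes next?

Yfllllfllllfllllfllll

Every step adds fllll to the end: s(k+1) = s(k)·fllll.
One more step from Yfllllfllllfllll gives the answer.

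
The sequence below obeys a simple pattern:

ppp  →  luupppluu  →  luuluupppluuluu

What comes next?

luuluuluupppluuluuluu

Each term wraps the previous one in luu on the left and luu on the right.
So the next term is luu·luuluupppluuluu·luu.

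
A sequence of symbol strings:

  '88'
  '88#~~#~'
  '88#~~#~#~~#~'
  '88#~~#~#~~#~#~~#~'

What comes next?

The strings grow by a fixed suffix #~~#~ each time.
One more step from 88#~~#~#~~#~#~~#~ gives the answer.

88#~~#~#~~#~#~~#~#~~#~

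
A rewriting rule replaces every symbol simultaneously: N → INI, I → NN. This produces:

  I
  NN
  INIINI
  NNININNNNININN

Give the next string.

Applying the rule to each of the 14 symbols of NNININNNNININN gives the pieces INI INI NN INI NN INI INI INI INI NN INI NN INI INI, which concatenate to the answer.

INIININNININNINIINIINIININNININNINIINI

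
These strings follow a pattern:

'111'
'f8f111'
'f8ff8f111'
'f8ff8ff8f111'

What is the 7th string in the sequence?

The strings grow by a fixed prefix f8f each time.
From f8ff8ff8f111, 3 further steps: f8ff8ff8f111 → f8ff8ff8ff8f111 → f8ff8ff8ff8ff8f111 → (answer).

f8ff8ff8ff8ff8ff8f111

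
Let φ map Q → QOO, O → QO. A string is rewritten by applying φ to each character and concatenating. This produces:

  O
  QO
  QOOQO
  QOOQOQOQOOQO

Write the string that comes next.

Expanding QOOQOQOQOOQO: Q→QOO, O→QO, O→QO, Q→QOO, O→QO, Q→QOO, O→QO, Q→QOO, O→QO, O→QO, Q→QOO, O→QO. Concatenated: QOO QO QO QOO QO QOO QO QOO QO QO QOO QO.

QOOQOQOQOOQOQOOQOQOOQOQOQOOQO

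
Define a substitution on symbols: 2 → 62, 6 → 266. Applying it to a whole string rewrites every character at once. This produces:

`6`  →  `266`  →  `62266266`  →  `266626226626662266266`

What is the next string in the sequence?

Rewriting the 21 symbols of 266626226626662266266 one by one yields 62 266 266 266 62 266 62 62 266 266 62 266 266 266 62 62 266 266 62 266 266; concatenated:

6226626626662266626226626662266266266626226626662266266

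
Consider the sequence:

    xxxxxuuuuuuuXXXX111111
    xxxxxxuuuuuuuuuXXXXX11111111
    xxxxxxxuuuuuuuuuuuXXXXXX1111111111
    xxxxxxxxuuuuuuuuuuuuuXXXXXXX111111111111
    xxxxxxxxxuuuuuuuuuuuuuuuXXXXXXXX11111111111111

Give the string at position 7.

Reading off run lengths: x runs 5, 6, 7, 8, 9; u runs 7, 9, 11, 13, 15; X runs 4, 5, 6, 7, 8; 1 runs 6, 8, 10, 12, 14 — each is linear in n, where the shown terms are n = 3, 4, 5, 6, 7.
For term 7, n = 9, so the run lengths are 11, 19, 10, 18.

xxxxxxxxxxxuuuuuuuuuuuuuuuuuuuXXXXXXXXXX111111111111111111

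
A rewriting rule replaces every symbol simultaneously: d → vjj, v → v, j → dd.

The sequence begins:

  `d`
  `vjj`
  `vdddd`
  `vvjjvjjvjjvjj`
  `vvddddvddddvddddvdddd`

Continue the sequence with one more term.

φ(vvddddvddddvddddvdddd) expands symbol-by-symbol to v v vjj vjj vjj vjj v vjj vjj vjj vjj v vjj vjj vjj vjj v vjj vjj vjj vjj; joining the 21 pieces gives the next term.

vvvjjvjjvjjvjjvvjjvjjvjjvjjvvjjvjjvjjvjjvvjjvjjvjjvjj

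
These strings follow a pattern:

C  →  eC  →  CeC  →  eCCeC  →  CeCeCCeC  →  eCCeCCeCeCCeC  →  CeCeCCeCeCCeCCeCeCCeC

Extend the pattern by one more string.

eCCeCCeCeCCeCCeCeCCeCeCCeCCeCeCCeC

From term 3 onward, concatenate the second-to-last term with the last: C·eC = CeC, eC·CeC = eCCeC, …
So term 8 is eCCeCCeCeCCeC·CeCeCCeCeCCeCCeCeCCeC.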